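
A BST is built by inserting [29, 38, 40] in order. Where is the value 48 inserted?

Starting tree (level order): [29, None, 38, None, 40]
Insertion path: 29 -> 38 -> 40
Result: insert 48 as right child of 40
Final tree (level order): [29, None, 38, None, 40, None, 48]


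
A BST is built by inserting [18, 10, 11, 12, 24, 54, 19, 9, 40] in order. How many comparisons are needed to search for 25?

Search path for 25: 18 -> 24 -> 54 -> 40
Found: False
Comparisons: 4


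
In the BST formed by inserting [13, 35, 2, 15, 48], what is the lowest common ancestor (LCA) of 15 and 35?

Tree insertion order: [13, 35, 2, 15, 48]
Tree (level-order array): [13, 2, 35, None, None, 15, 48]
In a BST, the LCA of p=15, q=35 is the first node v on the
root-to-leaf path with p <= v <= q (go left if both < v, right if both > v).
Walk from root:
  at 13: both 15 and 35 > 13, go right
  at 35: 15 <= 35 <= 35, this is the LCA
LCA = 35


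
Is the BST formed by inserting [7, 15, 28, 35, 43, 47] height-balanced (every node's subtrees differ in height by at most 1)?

Tree (level-order array): [7, None, 15, None, 28, None, 35, None, 43, None, 47]
Definition: a tree is height-balanced if, at every node, |h(left) - h(right)| <= 1 (empty subtree has height -1).
Bottom-up per-node check:
  node 47: h_left=-1, h_right=-1, diff=0 [OK], height=0
  node 43: h_left=-1, h_right=0, diff=1 [OK], height=1
  node 35: h_left=-1, h_right=1, diff=2 [FAIL (|-1-1|=2 > 1)], height=2
  node 28: h_left=-1, h_right=2, diff=3 [FAIL (|-1-2|=3 > 1)], height=3
  node 15: h_left=-1, h_right=3, diff=4 [FAIL (|-1-3|=4 > 1)], height=4
  node 7: h_left=-1, h_right=4, diff=5 [FAIL (|-1-4|=5 > 1)], height=5
Node 35 violates the condition: |-1 - 1| = 2 > 1.
Result: Not balanced


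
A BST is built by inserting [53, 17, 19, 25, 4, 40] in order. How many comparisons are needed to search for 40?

Search path for 40: 53 -> 17 -> 19 -> 25 -> 40
Found: True
Comparisons: 5


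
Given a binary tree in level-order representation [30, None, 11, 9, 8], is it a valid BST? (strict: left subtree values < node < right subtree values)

Level-order array: [30, None, 11, 9, 8]
Validate using subtree bounds (lo, hi): at each node, require lo < value < hi,
then recurse left with hi=value and right with lo=value.
Preorder trace (stopping at first violation):
  at node 30 with bounds (-inf, +inf): OK
  at node 11 with bounds (30, +inf): VIOLATION
Node 11 violates its bound: not (30 < 11 < +inf).
Result: Not a valid BST


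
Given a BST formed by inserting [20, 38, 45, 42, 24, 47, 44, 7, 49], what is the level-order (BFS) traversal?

Tree insertion order: [20, 38, 45, 42, 24, 47, 44, 7, 49]
Tree (level-order array): [20, 7, 38, None, None, 24, 45, None, None, 42, 47, None, 44, None, 49]
BFS from the root, enqueuing left then right child of each popped node:
  queue [20] -> pop 20, enqueue [7, 38], visited so far: [20]
  queue [7, 38] -> pop 7, enqueue [none], visited so far: [20, 7]
  queue [38] -> pop 38, enqueue [24, 45], visited so far: [20, 7, 38]
  queue [24, 45] -> pop 24, enqueue [none], visited so far: [20, 7, 38, 24]
  queue [45] -> pop 45, enqueue [42, 47], visited so far: [20, 7, 38, 24, 45]
  queue [42, 47] -> pop 42, enqueue [44], visited so far: [20, 7, 38, 24, 45, 42]
  queue [47, 44] -> pop 47, enqueue [49], visited so far: [20, 7, 38, 24, 45, 42, 47]
  queue [44, 49] -> pop 44, enqueue [none], visited so far: [20, 7, 38, 24, 45, 42, 47, 44]
  queue [49] -> pop 49, enqueue [none], visited so far: [20, 7, 38, 24, 45, 42, 47, 44, 49]
Result: [20, 7, 38, 24, 45, 42, 47, 44, 49]


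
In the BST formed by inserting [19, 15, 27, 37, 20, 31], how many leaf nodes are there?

Tree built from: [19, 15, 27, 37, 20, 31]
Tree (level-order array): [19, 15, 27, None, None, 20, 37, None, None, 31]
Rule: A leaf has 0 children.
Per-node child counts:
  node 19: 2 child(ren)
  node 15: 0 child(ren)
  node 27: 2 child(ren)
  node 20: 0 child(ren)
  node 37: 1 child(ren)
  node 31: 0 child(ren)
Matching nodes: [15, 20, 31]
Count of leaf nodes: 3


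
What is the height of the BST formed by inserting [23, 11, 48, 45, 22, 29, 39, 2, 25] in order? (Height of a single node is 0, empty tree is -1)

Insertion order: [23, 11, 48, 45, 22, 29, 39, 2, 25]
Tree (level-order array): [23, 11, 48, 2, 22, 45, None, None, None, None, None, 29, None, 25, 39]
Compute height bottom-up (empty subtree = -1):
  height(2) = 1 + max(-1, -1) = 0
  height(22) = 1 + max(-1, -1) = 0
  height(11) = 1 + max(0, 0) = 1
  height(25) = 1 + max(-1, -1) = 0
  height(39) = 1 + max(-1, -1) = 0
  height(29) = 1 + max(0, 0) = 1
  height(45) = 1 + max(1, -1) = 2
  height(48) = 1 + max(2, -1) = 3
  height(23) = 1 + max(1, 3) = 4
Height = 4


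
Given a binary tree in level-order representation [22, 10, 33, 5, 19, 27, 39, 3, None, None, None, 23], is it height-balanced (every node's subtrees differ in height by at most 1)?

Tree (level-order array): [22, 10, 33, 5, 19, 27, 39, 3, None, None, None, 23]
Definition: a tree is height-balanced if, at every node, |h(left) - h(right)| <= 1 (empty subtree has height -1).
Bottom-up per-node check:
  node 3: h_left=-1, h_right=-1, diff=0 [OK], height=0
  node 5: h_left=0, h_right=-1, diff=1 [OK], height=1
  node 19: h_left=-1, h_right=-1, diff=0 [OK], height=0
  node 10: h_left=1, h_right=0, diff=1 [OK], height=2
  node 23: h_left=-1, h_right=-1, diff=0 [OK], height=0
  node 27: h_left=0, h_right=-1, diff=1 [OK], height=1
  node 39: h_left=-1, h_right=-1, diff=0 [OK], height=0
  node 33: h_left=1, h_right=0, diff=1 [OK], height=2
  node 22: h_left=2, h_right=2, diff=0 [OK], height=3
All nodes satisfy the balance condition.
Result: Balanced


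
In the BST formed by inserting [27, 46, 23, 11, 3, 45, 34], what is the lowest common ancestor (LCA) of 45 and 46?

Tree insertion order: [27, 46, 23, 11, 3, 45, 34]
Tree (level-order array): [27, 23, 46, 11, None, 45, None, 3, None, 34]
In a BST, the LCA of p=45, q=46 is the first node v on the
root-to-leaf path with p <= v <= q (go left if both < v, right if both > v).
Walk from root:
  at 27: both 45 and 46 > 27, go right
  at 46: 45 <= 46 <= 46, this is the LCA
LCA = 46


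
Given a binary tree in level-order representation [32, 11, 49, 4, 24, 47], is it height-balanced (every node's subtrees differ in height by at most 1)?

Tree (level-order array): [32, 11, 49, 4, 24, 47]
Definition: a tree is height-balanced if, at every node, |h(left) - h(right)| <= 1 (empty subtree has height -1).
Bottom-up per-node check:
  node 4: h_left=-1, h_right=-1, diff=0 [OK], height=0
  node 24: h_left=-1, h_right=-1, diff=0 [OK], height=0
  node 11: h_left=0, h_right=0, diff=0 [OK], height=1
  node 47: h_left=-1, h_right=-1, diff=0 [OK], height=0
  node 49: h_left=0, h_right=-1, diff=1 [OK], height=1
  node 32: h_left=1, h_right=1, diff=0 [OK], height=2
All nodes satisfy the balance condition.
Result: Balanced


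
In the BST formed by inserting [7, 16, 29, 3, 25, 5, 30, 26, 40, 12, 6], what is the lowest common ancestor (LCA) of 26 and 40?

Tree insertion order: [7, 16, 29, 3, 25, 5, 30, 26, 40, 12, 6]
Tree (level-order array): [7, 3, 16, None, 5, 12, 29, None, 6, None, None, 25, 30, None, None, None, 26, None, 40]
In a BST, the LCA of p=26, q=40 is the first node v on the
root-to-leaf path with p <= v <= q (go left if both < v, right if both > v).
Walk from root:
  at 7: both 26 and 40 > 7, go right
  at 16: both 26 and 40 > 16, go right
  at 29: 26 <= 29 <= 40, this is the LCA
LCA = 29


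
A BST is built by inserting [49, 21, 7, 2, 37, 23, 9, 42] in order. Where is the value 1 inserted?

Starting tree (level order): [49, 21, None, 7, 37, 2, 9, 23, 42]
Insertion path: 49 -> 21 -> 7 -> 2
Result: insert 1 as left child of 2
Final tree (level order): [49, 21, None, 7, 37, 2, 9, 23, 42, 1]


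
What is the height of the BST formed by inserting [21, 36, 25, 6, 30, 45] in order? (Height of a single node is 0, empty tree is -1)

Insertion order: [21, 36, 25, 6, 30, 45]
Tree (level-order array): [21, 6, 36, None, None, 25, 45, None, 30]
Compute height bottom-up (empty subtree = -1):
  height(6) = 1 + max(-1, -1) = 0
  height(30) = 1 + max(-1, -1) = 0
  height(25) = 1 + max(-1, 0) = 1
  height(45) = 1 + max(-1, -1) = 0
  height(36) = 1 + max(1, 0) = 2
  height(21) = 1 + max(0, 2) = 3
Height = 3


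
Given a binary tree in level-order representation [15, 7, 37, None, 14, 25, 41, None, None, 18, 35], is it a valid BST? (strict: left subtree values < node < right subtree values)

Level-order array: [15, 7, 37, None, 14, 25, 41, None, None, 18, 35]
Validate using subtree bounds (lo, hi): at each node, require lo < value < hi,
then recurse left with hi=value and right with lo=value.
Preorder trace (stopping at first violation):
  at node 15 with bounds (-inf, +inf): OK
  at node 7 with bounds (-inf, 15): OK
  at node 14 with bounds (7, 15): OK
  at node 37 with bounds (15, +inf): OK
  at node 25 with bounds (15, 37): OK
  at node 18 with bounds (15, 25): OK
  at node 35 with bounds (25, 37): OK
  at node 41 with bounds (37, +inf): OK
No violation found at any node.
Result: Valid BST


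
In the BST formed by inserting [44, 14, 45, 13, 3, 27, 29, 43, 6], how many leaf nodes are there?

Tree built from: [44, 14, 45, 13, 3, 27, 29, 43, 6]
Tree (level-order array): [44, 14, 45, 13, 27, None, None, 3, None, None, 29, None, 6, None, 43]
Rule: A leaf has 0 children.
Per-node child counts:
  node 44: 2 child(ren)
  node 14: 2 child(ren)
  node 13: 1 child(ren)
  node 3: 1 child(ren)
  node 6: 0 child(ren)
  node 27: 1 child(ren)
  node 29: 1 child(ren)
  node 43: 0 child(ren)
  node 45: 0 child(ren)
Matching nodes: [6, 43, 45]
Count of leaf nodes: 3


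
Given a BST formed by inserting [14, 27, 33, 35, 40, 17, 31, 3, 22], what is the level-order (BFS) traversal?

Tree insertion order: [14, 27, 33, 35, 40, 17, 31, 3, 22]
Tree (level-order array): [14, 3, 27, None, None, 17, 33, None, 22, 31, 35, None, None, None, None, None, 40]
BFS from the root, enqueuing left then right child of each popped node:
  queue [14] -> pop 14, enqueue [3, 27], visited so far: [14]
  queue [3, 27] -> pop 3, enqueue [none], visited so far: [14, 3]
  queue [27] -> pop 27, enqueue [17, 33], visited so far: [14, 3, 27]
  queue [17, 33] -> pop 17, enqueue [22], visited so far: [14, 3, 27, 17]
  queue [33, 22] -> pop 33, enqueue [31, 35], visited so far: [14, 3, 27, 17, 33]
  queue [22, 31, 35] -> pop 22, enqueue [none], visited so far: [14, 3, 27, 17, 33, 22]
  queue [31, 35] -> pop 31, enqueue [none], visited so far: [14, 3, 27, 17, 33, 22, 31]
  queue [35] -> pop 35, enqueue [40], visited so far: [14, 3, 27, 17, 33, 22, 31, 35]
  queue [40] -> pop 40, enqueue [none], visited so far: [14, 3, 27, 17, 33, 22, 31, 35, 40]
Result: [14, 3, 27, 17, 33, 22, 31, 35, 40]


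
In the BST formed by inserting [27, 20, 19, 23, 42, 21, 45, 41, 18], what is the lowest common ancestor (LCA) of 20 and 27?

Tree insertion order: [27, 20, 19, 23, 42, 21, 45, 41, 18]
Tree (level-order array): [27, 20, 42, 19, 23, 41, 45, 18, None, 21]
In a BST, the LCA of p=20, q=27 is the first node v on the
root-to-leaf path with p <= v <= q (go left if both < v, right if both > v).
Walk from root:
  at 27: 20 <= 27 <= 27, this is the LCA
LCA = 27


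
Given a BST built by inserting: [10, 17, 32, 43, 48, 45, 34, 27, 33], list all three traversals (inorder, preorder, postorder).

Tree insertion order: [10, 17, 32, 43, 48, 45, 34, 27, 33]
Tree (level-order array): [10, None, 17, None, 32, 27, 43, None, None, 34, 48, 33, None, 45]
Inorder (L, root, R): [10, 17, 27, 32, 33, 34, 43, 45, 48]
Preorder (root, L, R): [10, 17, 32, 27, 43, 34, 33, 48, 45]
Postorder (L, R, root): [27, 33, 34, 45, 48, 43, 32, 17, 10]


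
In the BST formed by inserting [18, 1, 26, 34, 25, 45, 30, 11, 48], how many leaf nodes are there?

Tree built from: [18, 1, 26, 34, 25, 45, 30, 11, 48]
Tree (level-order array): [18, 1, 26, None, 11, 25, 34, None, None, None, None, 30, 45, None, None, None, 48]
Rule: A leaf has 0 children.
Per-node child counts:
  node 18: 2 child(ren)
  node 1: 1 child(ren)
  node 11: 0 child(ren)
  node 26: 2 child(ren)
  node 25: 0 child(ren)
  node 34: 2 child(ren)
  node 30: 0 child(ren)
  node 45: 1 child(ren)
  node 48: 0 child(ren)
Matching nodes: [11, 25, 30, 48]
Count of leaf nodes: 4


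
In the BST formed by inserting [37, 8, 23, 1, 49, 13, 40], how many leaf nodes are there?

Tree built from: [37, 8, 23, 1, 49, 13, 40]
Tree (level-order array): [37, 8, 49, 1, 23, 40, None, None, None, 13]
Rule: A leaf has 0 children.
Per-node child counts:
  node 37: 2 child(ren)
  node 8: 2 child(ren)
  node 1: 0 child(ren)
  node 23: 1 child(ren)
  node 13: 0 child(ren)
  node 49: 1 child(ren)
  node 40: 0 child(ren)
Matching nodes: [1, 13, 40]
Count of leaf nodes: 3


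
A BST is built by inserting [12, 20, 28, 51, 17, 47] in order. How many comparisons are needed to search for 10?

Search path for 10: 12
Found: False
Comparisons: 1


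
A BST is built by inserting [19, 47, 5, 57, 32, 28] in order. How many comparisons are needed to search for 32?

Search path for 32: 19 -> 47 -> 32
Found: True
Comparisons: 3


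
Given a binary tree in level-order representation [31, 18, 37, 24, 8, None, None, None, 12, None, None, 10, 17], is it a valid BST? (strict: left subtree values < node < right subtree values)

Level-order array: [31, 18, 37, 24, 8, None, None, None, 12, None, None, 10, 17]
Validate using subtree bounds (lo, hi): at each node, require lo < value < hi,
then recurse left with hi=value and right with lo=value.
Preorder trace (stopping at first violation):
  at node 31 with bounds (-inf, +inf): OK
  at node 18 with bounds (-inf, 31): OK
  at node 24 with bounds (-inf, 18): VIOLATION
Node 24 violates its bound: not (-inf < 24 < 18).
Result: Not a valid BST


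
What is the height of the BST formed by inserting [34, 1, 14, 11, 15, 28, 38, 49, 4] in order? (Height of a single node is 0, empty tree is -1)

Insertion order: [34, 1, 14, 11, 15, 28, 38, 49, 4]
Tree (level-order array): [34, 1, 38, None, 14, None, 49, 11, 15, None, None, 4, None, None, 28]
Compute height bottom-up (empty subtree = -1):
  height(4) = 1 + max(-1, -1) = 0
  height(11) = 1 + max(0, -1) = 1
  height(28) = 1 + max(-1, -1) = 0
  height(15) = 1 + max(-1, 0) = 1
  height(14) = 1 + max(1, 1) = 2
  height(1) = 1 + max(-1, 2) = 3
  height(49) = 1 + max(-1, -1) = 0
  height(38) = 1 + max(-1, 0) = 1
  height(34) = 1 + max(3, 1) = 4
Height = 4


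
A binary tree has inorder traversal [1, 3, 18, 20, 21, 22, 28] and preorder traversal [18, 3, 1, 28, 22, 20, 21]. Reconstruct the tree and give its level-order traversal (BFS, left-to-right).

Inorder:  [1, 3, 18, 20, 21, 22, 28]
Preorder: [18, 3, 1, 28, 22, 20, 21]
Algorithm: preorder visits root first, so consume preorder in order;
for each root, split the current inorder slice at that value into
left-subtree inorder and right-subtree inorder, then recurse.
Recursive splits:
  root=18; inorder splits into left=[1, 3], right=[20, 21, 22, 28]
  root=3; inorder splits into left=[1], right=[]
  root=1; inorder splits into left=[], right=[]
  root=28; inorder splits into left=[20, 21, 22], right=[]
  root=22; inorder splits into left=[20, 21], right=[]
  root=20; inorder splits into left=[], right=[21]
  root=21; inorder splits into left=[], right=[]
Reconstructed level-order: [18, 3, 28, 1, 22, 20, 21]


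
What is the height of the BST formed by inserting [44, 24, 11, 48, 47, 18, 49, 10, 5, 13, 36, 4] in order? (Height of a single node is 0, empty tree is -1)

Insertion order: [44, 24, 11, 48, 47, 18, 49, 10, 5, 13, 36, 4]
Tree (level-order array): [44, 24, 48, 11, 36, 47, 49, 10, 18, None, None, None, None, None, None, 5, None, 13, None, 4]
Compute height bottom-up (empty subtree = -1):
  height(4) = 1 + max(-1, -1) = 0
  height(5) = 1 + max(0, -1) = 1
  height(10) = 1 + max(1, -1) = 2
  height(13) = 1 + max(-1, -1) = 0
  height(18) = 1 + max(0, -1) = 1
  height(11) = 1 + max(2, 1) = 3
  height(36) = 1 + max(-1, -1) = 0
  height(24) = 1 + max(3, 0) = 4
  height(47) = 1 + max(-1, -1) = 0
  height(49) = 1 + max(-1, -1) = 0
  height(48) = 1 + max(0, 0) = 1
  height(44) = 1 + max(4, 1) = 5
Height = 5


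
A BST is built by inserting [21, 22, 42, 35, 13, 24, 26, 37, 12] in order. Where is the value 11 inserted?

Starting tree (level order): [21, 13, 22, 12, None, None, 42, None, None, 35, None, 24, 37, None, 26]
Insertion path: 21 -> 13 -> 12
Result: insert 11 as left child of 12
Final tree (level order): [21, 13, 22, 12, None, None, 42, 11, None, 35, None, None, None, 24, 37, None, 26]


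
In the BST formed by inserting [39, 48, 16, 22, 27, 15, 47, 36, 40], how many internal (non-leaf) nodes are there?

Tree built from: [39, 48, 16, 22, 27, 15, 47, 36, 40]
Tree (level-order array): [39, 16, 48, 15, 22, 47, None, None, None, None, 27, 40, None, None, 36]
Rule: An internal node has at least one child.
Per-node child counts:
  node 39: 2 child(ren)
  node 16: 2 child(ren)
  node 15: 0 child(ren)
  node 22: 1 child(ren)
  node 27: 1 child(ren)
  node 36: 0 child(ren)
  node 48: 1 child(ren)
  node 47: 1 child(ren)
  node 40: 0 child(ren)
Matching nodes: [39, 16, 22, 27, 48, 47]
Count of internal (non-leaf) nodes: 6


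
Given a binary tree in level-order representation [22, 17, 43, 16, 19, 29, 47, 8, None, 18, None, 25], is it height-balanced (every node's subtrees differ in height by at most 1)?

Tree (level-order array): [22, 17, 43, 16, 19, 29, 47, 8, None, 18, None, 25]
Definition: a tree is height-balanced if, at every node, |h(left) - h(right)| <= 1 (empty subtree has height -1).
Bottom-up per-node check:
  node 8: h_left=-1, h_right=-1, diff=0 [OK], height=0
  node 16: h_left=0, h_right=-1, diff=1 [OK], height=1
  node 18: h_left=-1, h_right=-1, diff=0 [OK], height=0
  node 19: h_left=0, h_right=-1, diff=1 [OK], height=1
  node 17: h_left=1, h_right=1, diff=0 [OK], height=2
  node 25: h_left=-1, h_right=-1, diff=0 [OK], height=0
  node 29: h_left=0, h_right=-1, diff=1 [OK], height=1
  node 47: h_left=-1, h_right=-1, diff=0 [OK], height=0
  node 43: h_left=1, h_right=0, diff=1 [OK], height=2
  node 22: h_left=2, h_right=2, diff=0 [OK], height=3
All nodes satisfy the balance condition.
Result: Balanced


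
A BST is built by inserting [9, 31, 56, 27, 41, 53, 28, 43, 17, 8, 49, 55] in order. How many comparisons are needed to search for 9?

Search path for 9: 9
Found: True
Comparisons: 1


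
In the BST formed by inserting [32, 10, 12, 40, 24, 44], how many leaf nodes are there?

Tree built from: [32, 10, 12, 40, 24, 44]
Tree (level-order array): [32, 10, 40, None, 12, None, 44, None, 24]
Rule: A leaf has 0 children.
Per-node child counts:
  node 32: 2 child(ren)
  node 10: 1 child(ren)
  node 12: 1 child(ren)
  node 24: 0 child(ren)
  node 40: 1 child(ren)
  node 44: 0 child(ren)
Matching nodes: [24, 44]
Count of leaf nodes: 2


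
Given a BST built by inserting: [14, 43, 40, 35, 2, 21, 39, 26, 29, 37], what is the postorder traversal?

Tree insertion order: [14, 43, 40, 35, 2, 21, 39, 26, 29, 37]
Tree (level-order array): [14, 2, 43, None, None, 40, None, 35, None, 21, 39, None, 26, 37, None, None, 29]
Postorder traversal: [2, 29, 26, 21, 37, 39, 35, 40, 43, 14]


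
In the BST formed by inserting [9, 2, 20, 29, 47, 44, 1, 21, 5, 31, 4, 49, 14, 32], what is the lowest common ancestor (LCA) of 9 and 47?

Tree insertion order: [9, 2, 20, 29, 47, 44, 1, 21, 5, 31, 4, 49, 14, 32]
Tree (level-order array): [9, 2, 20, 1, 5, 14, 29, None, None, 4, None, None, None, 21, 47, None, None, None, None, 44, 49, 31, None, None, None, None, 32]
In a BST, the LCA of p=9, q=47 is the first node v on the
root-to-leaf path with p <= v <= q (go left if both < v, right if both > v).
Walk from root:
  at 9: 9 <= 9 <= 47, this is the LCA
LCA = 9


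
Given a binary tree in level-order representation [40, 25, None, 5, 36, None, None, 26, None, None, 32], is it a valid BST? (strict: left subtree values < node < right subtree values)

Level-order array: [40, 25, None, 5, 36, None, None, 26, None, None, 32]
Validate using subtree bounds (lo, hi): at each node, require lo < value < hi,
then recurse left with hi=value and right with lo=value.
Preorder trace (stopping at first violation):
  at node 40 with bounds (-inf, +inf): OK
  at node 25 with bounds (-inf, 40): OK
  at node 5 with bounds (-inf, 25): OK
  at node 36 with bounds (25, 40): OK
  at node 26 with bounds (25, 36): OK
  at node 32 with bounds (26, 36): OK
No violation found at any node.
Result: Valid BST


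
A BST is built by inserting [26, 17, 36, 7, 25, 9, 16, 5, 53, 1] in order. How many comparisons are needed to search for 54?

Search path for 54: 26 -> 36 -> 53
Found: False
Comparisons: 3


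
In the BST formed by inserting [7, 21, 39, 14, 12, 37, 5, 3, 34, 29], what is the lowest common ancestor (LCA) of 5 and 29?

Tree insertion order: [7, 21, 39, 14, 12, 37, 5, 3, 34, 29]
Tree (level-order array): [7, 5, 21, 3, None, 14, 39, None, None, 12, None, 37, None, None, None, 34, None, 29]
In a BST, the LCA of p=5, q=29 is the first node v on the
root-to-leaf path with p <= v <= q (go left if both < v, right if both > v).
Walk from root:
  at 7: 5 <= 7 <= 29, this is the LCA
LCA = 7


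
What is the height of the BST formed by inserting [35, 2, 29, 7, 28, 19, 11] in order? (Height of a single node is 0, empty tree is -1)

Insertion order: [35, 2, 29, 7, 28, 19, 11]
Tree (level-order array): [35, 2, None, None, 29, 7, None, None, 28, 19, None, 11]
Compute height bottom-up (empty subtree = -1):
  height(11) = 1 + max(-1, -1) = 0
  height(19) = 1 + max(0, -1) = 1
  height(28) = 1 + max(1, -1) = 2
  height(7) = 1 + max(-1, 2) = 3
  height(29) = 1 + max(3, -1) = 4
  height(2) = 1 + max(-1, 4) = 5
  height(35) = 1 + max(5, -1) = 6
Height = 6


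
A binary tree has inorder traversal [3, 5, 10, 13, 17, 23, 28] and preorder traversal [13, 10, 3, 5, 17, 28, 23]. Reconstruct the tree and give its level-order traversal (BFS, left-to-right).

Inorder:  [3, 5, 10, 13, 17, 23, 28]
Preorder: [13, 10, 3, 5, 17, 28, 23]
Algorithm: preorder visits root first, so consume preorder in order;
for each root, split the current inorder slice at that value into
left-subtree inorder and right-subtree inorder, then recurse.
Recursive splits:
  root=13; inorder splits into left=[3, 5, 10], right=[17, 23, 28]
  root=10; inorder splits into left=[3, 5], right=[]
  root=3; inorder splits into left=[], right=[5]
  root=5; inorder splits into left=[], right=[]
  root=17; inorder splits into left=[], right=[23, 28]
  root=28; inorder splits into left=[23], right=[]
  root=23; inorder splits into left=[], right=[]
Reconstructed level-order: [13, 10, 17, 3, 28, 5, 23]


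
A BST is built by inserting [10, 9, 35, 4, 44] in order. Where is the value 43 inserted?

Starting tree (level order): [10, 9, 35, 4, None, None, 44]
Insertion path: 10 -> 35 -> 44
Result: insert 43 as left child of 44
Final tree (level order): [10, 9, 35, 4, None, None, 44, None, None, 43]


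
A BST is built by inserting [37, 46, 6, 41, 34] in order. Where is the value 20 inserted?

Starting tree (level order): [37, 6, 46, None, 34, 41]
Insertion path: 37 -> 6 -> 34
Result: insert 20 as left child of 34
Final tree (level order): [37, 6, 46, None, 34, 41, None, 20]


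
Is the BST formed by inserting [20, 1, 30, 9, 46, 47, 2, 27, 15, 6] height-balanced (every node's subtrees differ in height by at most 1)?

Tree (level-order array): [20, 1, 30, None, 9, 27, 46, 2, 15, None, None, None, 47, None, 6]
Definition: a tree is height-balanced if, at every node, |h(left) - h(right)| <= 1 (empty subtree has height -1).
Bottom-up per-node check:
  node 6: h_left=-1, h_right=-1, diff=0 [OK], height=0
  node 2: h_left=-1, h_right=0, diff=1 [OK], height=1
  node 15: h_left=-1, h_right=-1, diff=0 [OK], height=0
  node 9: h_left=1, h_right=0, diff=1 [OK], height=2
  node 1: h_left=-1, h_right=2, diff=3 [FAIL (|-1-2|=3 > 1)], height=3
  node 27: h_left=-1, h_right=-1, diff=0 [OK], height=0
  node 47: h_left=-1, h_right=-1, diff=0 [OK], height=0
  node 46: h_left=-1, h_right=0, diff=1 [OK], height=1
  node 30: h_left=0, h_right=1, diff=1 [OK], height=2
  node 20: h_left=3, h_right=2, diff=1 [OK], height=4
Node 1 violates the condition: |-1 - 2| = 3 > 1.
Result: Not balanced


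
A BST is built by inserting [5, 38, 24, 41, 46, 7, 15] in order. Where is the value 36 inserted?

Starting tree (level order): [5, None, 38, 24, 41, 7, None, None, 46, None, 15]
Insertion path: 5 -> 38 -> 24
Result: insert 36 as right child of 24
Final tree (level order): [5, None, 38, 24, 41, 7, 36, None, 46, None, 15]


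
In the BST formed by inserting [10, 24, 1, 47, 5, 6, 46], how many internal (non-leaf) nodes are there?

Tree built from: [10, 24, 1, 47, 5, 6, 46]
Tree (level-order array): [10, 1, 24, None, 5, None, 47, None, 6, 46]
Rule: An internal node has at least one child.
Per-node child counts:
  node 10: 2 child(ren)
  node 1: 1 child(ren)
  node 5: 1 child(ren)
  node 6: 0 child(ren)
  node 24: 1 child(ren)
  node 47: 1 child(ren)
  node 46: 0 child(ren)
Matching nodes: [10, 1, 5, 24, 47]
Count of internal (non-leaf) nodes: 5


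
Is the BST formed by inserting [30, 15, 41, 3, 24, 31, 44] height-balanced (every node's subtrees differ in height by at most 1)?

Tree (level-order array): [30, 15, 41, 3, 24, 31, 44]
Definition: a tree is height-balanced if, at every node, |h(left) - h(right)| <= 1 (empty subtree has height -1).
Bottom-up per-node check:
  node 3: h_left=-1, h_right=-1, diff=0 [OK], height=0
  node 24: h_left=-1, h_right=-1, diff=0 [OK], height=0
  node 15: h_left=0, h_right=0, diff=0 [OK], height=1
  node 31: h_left=-1, h_right=-1, diff=0 [OK], height=0
  node 44: h_left=-1, h_right=-1, diff=0 [OK], height=0
  node 41: h_left=0, h_right=0, diff=0 [OK], height=1
  node 30: h_left=1, h_right=1, diff=0 [OK], height=2
All nodes satisfy the balance condition.
Result: Balanced


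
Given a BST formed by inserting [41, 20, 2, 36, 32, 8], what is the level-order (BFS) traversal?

Tree insertion order: [41, 20, 2, 36, 32, 8]
Tree (level-order array): [41, 20, None, 2, 36, None, 8, 32]
BFS from the root, enqueuing left then right child of each popped node:
  queue [41] -> pop 41, enqueue [20], visited so far: [41]
  queue [20] -> pop 20, enqueue [2, 36], visited so far: [41, 20]
  queue [2, 36] -> pop 2, enqueue [8], visited so far: [41, 20, 2]
  queue [36, 8] -> pop 36, enqueue [32], visited so far: [41, 20, 2, 36]
  queue [8, 32] -> pop 8, enqueue [none], visited so far: [41, 20, 2, 36, 8]
  queue [32] -> pop 32, enqueue [none], visited so far: [41, 20, 2, 36, 8, 32]
Result: [41, 20, 2, 36, 8, 32]


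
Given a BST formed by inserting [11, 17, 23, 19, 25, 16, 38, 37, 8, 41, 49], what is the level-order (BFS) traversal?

Tree insertion order: [11, 17, 23, 19, 25, 16, 38, 37, 8, 41, 49]
Tree (level-order array): [11, 8, 17, None, None, 16, 23, None, None, 19, 25, None, None, None, 38, 37, 41, None, None, None, 49]
BFS from the root, enqueuing left then right child of each popped node:
  queue [11] -> pop 11, enqueue [8, 17], visited so far: [11]
  queue [8, 17] -> pop 8, enqueue [none], visited so far: [11, 8]
  queue [17] -> pop 17, enqueue [16, 23], visited so far: [11, 8, 17]
  queue [16, 23] -> pop 16, enqueue [none], visited so far: [11, 8, 17, 16]
  queue [23] -> pop 23, enqueue [19, 25], visited so far: [11, 8, 17, 16, 23]
  queue [19, 25] -> pop 19, enqueue [none], visited so far: [11, 8, 17, 16, 23, 19]
  queue [25] -> pop 25, enqueue [38], visited so far: [11, 8, 17, 16, 23, 19, 25]
  queue [38] -> pop 38, enqueue [37, 41], visited so far: [11, 8, 17, 16, 23, 19, 25, 38]
  queue [37, 41] -> pop 37, enqueue [none], visited so far: [11, 8, 17, 16, 23, 19, 25, 38, 37]
  queue [41] -> pop 41, enqueue [49], visited so far: [11, 8, 17, 16, 23, 19, 25, 38, 37, 41]
  queue [49] -> pop 49, enqueue [none], visited so far: [11, 8, 17, 16, 23, 19, 25, 38, 37, 41, 49]
Result: [11, 8, 17, 16, 23, 19, 25, 38, 37, 41, 49]


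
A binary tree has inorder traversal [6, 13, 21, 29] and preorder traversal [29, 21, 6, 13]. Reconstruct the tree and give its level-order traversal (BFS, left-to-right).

Inorder:  [6, 13, 21, 29]
Preorder: [29, 21, 6, 13]
Algorithm: preorder visits root first, so consume preorder in order;
for each root, split the current inorder slice at that value into
left-subtree inorder and right-subtree inorder, then recurse.
Recursive splits:
  root=29; inorder splits into left=[6, 13, 21], right=[]
  root=21; inorder splits into left=[6, 13], right=[]
  root=6; inorder splits into left=[], right=[13]
  root=13; inorder splits into left=[], right=[]
Reconstructed level-order: [29, 21, 6, 13]


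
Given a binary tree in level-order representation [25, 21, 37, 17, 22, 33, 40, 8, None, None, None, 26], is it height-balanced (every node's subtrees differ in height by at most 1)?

Tree (level-order array): [25, 21, 37, 17, 22, 33, 40, 8, None, None, None, 26]
Definition: a tree is height-balanced if, at every node, |h(left) - h(right)| <= 1 (empty subtree has height -1).
Bottom-up per-node check:
  node 8: h_left=-1, h_right=-1, diff=0 [OK], height=0
  node 17: h_left=0, h_right=-1, diff=1 [OK], height=1
  node 22: h_left=-1, h_right=-1, diff=0 [OK], height=0
  node 21: h_left=1, h_right=0, diff=1 [OK], height=2
  node 26: h_left=-1, h_right=-1, diff=0 [OK], height=0
  node 33: h_left=0, h_right=-1, diff=1 [OK], height=1
  node 40: h_left=-1, h_right=-1, diff=0 [OK], height=0
  node 37: h_left=1, h_right=0, diff=1 [OK], height=2
  node 25: h_left=2, h_right=2, diff=0 [OK], height=3
All nodes satisfy the balance condition.
Result: Balanced


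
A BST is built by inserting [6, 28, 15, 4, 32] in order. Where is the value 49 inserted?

Starting tree (level order): [6, 4, 28, None, None, 15, 32]
Insertion path: 6 -> 28 -> 32
Result: insert 49 as right child of 32
Final tree (level order): [6, 4, 28, None, None, 15, 32, None, None, None, 49]


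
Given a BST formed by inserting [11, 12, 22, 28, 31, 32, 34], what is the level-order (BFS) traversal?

Tree insertion order: [11, 12, 22, 28, 31, 32, 34]
Tree (level-order array): [11, None, 12, None, 22, None, 28, None, 31, None, 32, None, 34]
BFS from the root, enqueuing left then right child of each popped node:
  queue [11] -> pop 11, enqueue [12], visited so far: [11]
  queue [12] -> pop 12, enqueue [22], visited so far: [11, 12]
  queue [22] -> pop 22, enqueue [28], visited so far: [11, 12, 22]
  queue [28] -> pop 28, enqueue [31], visited so far: [11, 12, 22, 28]
  queue [31] -> pop 31, enqueue [32], visited so far: [11, 12, 22, 28, 31]
  queue [32] -> pop 32, enqueue [34], visited so far: [11, 12, 22, 28, 31, 32]
  queue [34] -> pop 34, enqueue [none], visited so far: [11, 12, 22, 28, 31, 32, 34]
Result: [11, 12, 22, 28, 31, 32, 34]


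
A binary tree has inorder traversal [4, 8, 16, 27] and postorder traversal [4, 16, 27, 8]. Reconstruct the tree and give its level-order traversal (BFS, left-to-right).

Inorder:   [4, 8, 16, 27]
Postorder: [4, 16, 27, 8]
Algorithm: postorder visits root last, so walk postorder right-to-left;
each value is the root of the current inorder slice — split it at that
value, recurse on the right subtree first, then the left.
Recursive splits:
  root=8; inorder splits into left=[4], right=[16, 27]
  root=27; inorder splits into left=[16], right=[]
  root=16; inorder splits into left=[], right=[]
  root=4; inorder splits into left=[], right=[]
Reconstructed level-order: [8, 4, 27, 16]


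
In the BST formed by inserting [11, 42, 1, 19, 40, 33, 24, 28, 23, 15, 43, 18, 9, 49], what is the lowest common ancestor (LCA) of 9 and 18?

Tree insertion order: [11, 42, 1, 19, 40, 33, 24, 28, 23, 15, 43, 18, 9, 49]
Tree (level-order array): [11, 1, 42, None, 9, 19, 43, None, None, 15, 40, None, 49, None, 18, 33, None, None, None, None, None, 24, None, 23, 28]
In a BST, the LCA of p=9, q=18 is the first node v on the
root-to-leaf path with p <= v <= q (go left if both < v, right if both > v).
Walk from root:
  at 11: 9 <= 11 <= 18, this is the LCA
LCA = 11


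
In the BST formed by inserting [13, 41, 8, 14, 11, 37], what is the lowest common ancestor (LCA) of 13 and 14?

Tree insertion order: [13, 41, 8, 14, 11, 37]
Tree (level-order array): [13, 8, 41, None, 11, 14, None, None, None, None, 37]
In a BST, the LCA of p=13, q=14 is the first node v on the
root-to-leaf path with p <= v <= q (go left if both < v, right if both > v).
Walk from root:
  at 13: 13 <= 13 <= 14, this is the LCA
LCA = 13


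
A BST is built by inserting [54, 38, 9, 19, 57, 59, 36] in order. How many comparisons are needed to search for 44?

Search path for 44: 54 -> 38
Found: False
Comparisons: 2


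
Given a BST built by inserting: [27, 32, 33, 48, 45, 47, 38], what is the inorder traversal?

Tree insertion order: [27, 32, 33, 48, 45, 47, 38]
Tree (level-order array): [27, None, 32, None, 33, None, 48, 45, None, 38, 47]
Inorder traversal: [27, 32, 33, 38, 45, 47, 48]


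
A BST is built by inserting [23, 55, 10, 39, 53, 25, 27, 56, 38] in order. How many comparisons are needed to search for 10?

Search path for 10: 23 -> 10
Found: True
Comparisons: 2


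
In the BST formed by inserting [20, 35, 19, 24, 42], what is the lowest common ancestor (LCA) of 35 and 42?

Tree insertion order: [20, 35, 19, 24, 42]
Tree (level-order array): [20, 19, 35, None, None, 24, 42]
In a BST, the LCA of p=35, q=42 is the first node v on the
root-to-leaf path with p <= v <= q (go left if both < v, right if both > v).
Walk from root:
  at 20: both 35 and 42 > 20, go right
  at 35: 35 <= 35 <= 42, this is the LCA
LCA = 35


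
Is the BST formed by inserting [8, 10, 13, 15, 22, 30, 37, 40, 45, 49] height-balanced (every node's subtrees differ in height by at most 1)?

Tree (level-order array): [8, None, 10, None, 13, None, 15, None, 22, None, 30, None, 37, None, 40, None, 45, None, 49]
Definition: a tree is height-balanced if, at every node, |h(left) - h(right)| <= 1 (empty subtree has height -1).
Bottom-up per-node check:
  node 49: h_left=-1, h_right=-1, diff=0 [OK], height=0
  node 45: h_left=-1, h_right=0, diff=1 [OK], height=1
  node 40: h_left=-1, h_right=1, diff=2 [FAIL (|-1-1|=2 > 1)], height=2
  node 37: h_left=-1, h_right=2, diff=3 [FAIL (|-1-2|=3 > 1)], height=3
  node 30: h_left=-1, h_right=3, diff=4 [FAIL (|-1-3|=4 > 1)], height=4
  node 22: h_left=-1, h_right=4, diff=5 [FAIL (|-1-4|=5 > 1)], height=5
  node 15: h_left=-1, h_right=5, diff=6 [FAIL (|-1-5|=6 > 1)], height=6
  node 13: h_left=-1, h_right=6, diff=7 [FAIL (|-1-6|=7 > 1)], height=7
  node 10: h_left=-1, h_right=7, diff=8 [FAIL (|-1-7|=8 > 1)], height=8
  node 8: h_left=-1, h_right=8, diff=9 [FAIL (|-1-8|=9 > 1)], height=9
Node 40 violates the condition: |-1 - 1| = 2 > 1.
Result: Not balanced


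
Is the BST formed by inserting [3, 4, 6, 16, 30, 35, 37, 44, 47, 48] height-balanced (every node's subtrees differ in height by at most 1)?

Tree (level-order array): [3, None, 4, None, 6, None, 16, None, 30, None, 35, None, 37, None, 44, None, 47, None, 48]
Definition: a tree is height-balanced if, at every node, |h(left) - h(right)| <= 1 (empty subtree has height -1).
Bottom-up per-node check:
  node 48: h_left=-1, h_right=-1, diff=0 [OK], height=0
  node 47: h_left=-1, h_right=0, diff=1 [OK], height=1
  node 44: h_left=-1, h_right=1, diff=2 [FAIL (|-1-1|=2 > 1)], height=2
  node 37: h_left=-1, h_right=2, diff=3 [FAIL (|-1-2|=3 > 1)], height=3
  node 35: h_left=-1, h_right=3, diff=4 [FAIL (|-1-3|=4 > 1)], height=4
  node 30: h_left=-1, h_right=4, diff=5 [FAIL (|-1-4|=5 > 1)], height=5
  node 16: h_left=-1, h_right=5, diff=6 [FAIL (|-1-5|=6 > 1)], height=6
  node 6: h_left=-1, h_right=6, diff=7 [FAIL (|-1-6|=7 > 1)], height=7
  node 4: h_left=-1, h_right=7, diff=8 [FAIL (|-1-7|=8 > 1)], height=8
  node 3: h_left=-1, h_right=8, diff=9 [FAIL (|-1-8|=9 > 1)], height=9
Node 44 violates the condition: |-1 - 1| = 2 > 1.
Result: Not balanced


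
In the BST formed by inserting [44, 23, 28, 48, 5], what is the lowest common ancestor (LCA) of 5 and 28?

Tree insertion order: [44, 23, 28, 48, 5]
Tree (level-order array): [44, 23, 48, 5, 28]
In a BST, the LCA of p=5, q=28 is the first node v on the
root-to-leaf path with p <= v <= q (go left if both < v, right if both > v).
Walk from root:
  at 44: both 5 and 28 < 44, go left
  at 23: 5 <= 23 <= 28, this is the LCA
LCA = 23


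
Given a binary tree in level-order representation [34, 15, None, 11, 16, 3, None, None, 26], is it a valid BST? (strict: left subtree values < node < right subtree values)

Level-order array: [34, 15, None, 11, 16, 3, None, None, 26]
Validate using subtree bounds (lo, hi): at each node, require lo < value < hi,
then recurse left with hi=value and right with lo=value.
Preorder trace (stopping at first violation):
  at node 34 with bounds (-inf, +inf): OK
  at node 15 with bounds (-inf, 34): OK
  at node 11 with bounds (-inf, 15): OK
  at node 3 with bounds (-inf, 11): OK
  at node 16 with bounds (15, 34): OK
  at node 26 with bounds (16, 34): OK
No violation found at any node.
Result: Valid BST


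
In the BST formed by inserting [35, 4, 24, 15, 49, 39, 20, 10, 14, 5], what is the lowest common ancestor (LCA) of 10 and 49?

Tree insertion order: [35, 4, 24, 15, 49, 39, 20, 10, 14, 5]
Tree (level-order array): [35, 4, 49, None, 24, 39, None, 15, None, None, None, 10, 20, 5, 14]
In a BST, the LCA of p=10, q=49 is the first node v on the
root-to-leaf path with p <= v <= q (go left if both < v, right if both > v).
Walk from root:
  at 35: 10 <= 35 <= 49, this is the LCA
LCA = 35


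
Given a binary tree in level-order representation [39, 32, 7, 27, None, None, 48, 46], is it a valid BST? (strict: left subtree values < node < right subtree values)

Level-order array: [39, 32, 7, 27, None, None, 48, 46]
Validate using subtree bounds (lo, hi): at each node, require lo < value < hi,
then recurse left with hi=value and right with lo=value.
Preorder trace (stopping at first violation):
  at node 39 with bounds (-inf, +inf): OK
  at node 32 with bounds (-inf, 39): OK
  at node 27 with bounds (-inf, 32): OK
  at node 46 with bounds (-inf, 27): VIOLATION
Node 46 violates its bound: not (-inf < 46 < 27).
Result: Not a valid BST


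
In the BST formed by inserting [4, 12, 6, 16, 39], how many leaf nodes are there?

Tree built from: [4, 12, 6, 16, 39]
Tree (level-order array): [4, None, 12, 6, 16, None, None, None, 39]
Rule: A leaf has 0 children.
Per-node child counts:
  node 4: 1 child(ren)
  node 12: 2 child(ren)
  node 6: 0 child(ren)
  node 16: 1 child(ren)
  node 39: 0 child(ren)
Matching nodes: [6, 39]
Count of leaf nodes: 2


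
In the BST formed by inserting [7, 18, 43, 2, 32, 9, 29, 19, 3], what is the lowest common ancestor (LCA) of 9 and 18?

Tree insertion order: [7, 18, 43, 2, 32, 9, 29, 19, 3]
Tree (level-order array): [7, 2, 18, None, 3, 9, 43, None, None, None, None, 32, None, 29, None, 19]
In a BST, the LCA of p=9, q=18 is the first node v on the
root-to-leaf path with p <= v <= q (go left if both < v, right if both > v).
Walk from root:
  at 7: both 9 and 18 > 7, go right
  at 18: 9 <= 18 <= 18, this is the LCA
LCA = 18


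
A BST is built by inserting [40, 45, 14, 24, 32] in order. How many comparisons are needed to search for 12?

Search path for 12: 40 -> 14
Found: False
Comparisons: 2


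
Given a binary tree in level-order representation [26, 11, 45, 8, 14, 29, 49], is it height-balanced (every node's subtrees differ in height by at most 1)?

Tree (level-order array): [26, 11, 45, 8, 14, 29, 49]
Definition: a tree is height-balanced if, at every node, |h(left) - h(right)| <= 1 (empty subtree has height -1).
Bottom-up per-node check:
  node 8: h_left=-1, h_right=-1, diff=0 [OK], height=0
  node 14: h_left=-1, h_right=-1, diff=0 [OK], height=0
  node 11: h_left=0, h_right=0, diff=0 [OK], height=1
  node 29: h_left=-1, h_right=-1, diff=0 [OK], height=0
  node 49: h_left=-1, h_right=-1, diff=0 [OK], height=0
  node 45: h_left=0, h_right=0, diff=0 [OK], height=1
  node 26: h_left=1, h_right=1, diff=0 [OK], height=2
All nodes satisfy the balance condition.
Result: Balanced
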